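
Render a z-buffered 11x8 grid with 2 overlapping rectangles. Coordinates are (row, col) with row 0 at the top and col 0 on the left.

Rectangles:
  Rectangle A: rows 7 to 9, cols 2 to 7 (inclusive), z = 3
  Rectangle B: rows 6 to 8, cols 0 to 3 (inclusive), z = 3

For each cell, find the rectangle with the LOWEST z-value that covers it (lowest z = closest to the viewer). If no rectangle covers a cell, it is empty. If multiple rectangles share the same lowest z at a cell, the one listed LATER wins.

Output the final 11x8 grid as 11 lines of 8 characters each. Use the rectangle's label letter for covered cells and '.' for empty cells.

........
........
........
........
........
........
BBBB....
BBBBAAAA
BBBBAAAA
..AAAAAA
........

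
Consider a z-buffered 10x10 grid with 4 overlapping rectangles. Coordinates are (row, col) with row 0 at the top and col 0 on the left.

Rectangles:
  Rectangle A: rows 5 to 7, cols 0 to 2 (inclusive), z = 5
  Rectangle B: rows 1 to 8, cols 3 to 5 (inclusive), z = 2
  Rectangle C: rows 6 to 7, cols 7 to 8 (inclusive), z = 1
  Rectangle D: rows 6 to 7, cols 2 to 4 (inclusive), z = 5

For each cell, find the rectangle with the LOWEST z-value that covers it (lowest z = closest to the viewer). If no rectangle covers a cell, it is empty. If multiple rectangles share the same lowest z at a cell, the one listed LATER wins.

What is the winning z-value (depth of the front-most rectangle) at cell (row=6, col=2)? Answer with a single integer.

Answer: 5

Derivation:
Check cell (6,2):
  A: rows 5-7 cols 0-2 z=5 -> covers; best now A (z=5)
  B: rows 1-8 cols 3-5 -> outside (col miss)
  C: rows 6-7 cols 7-8 -> outside (col miss)
  D: rows 6-7 cols 2-4 z=5 -> covers; best now D (z=5)
Winner: D at z=5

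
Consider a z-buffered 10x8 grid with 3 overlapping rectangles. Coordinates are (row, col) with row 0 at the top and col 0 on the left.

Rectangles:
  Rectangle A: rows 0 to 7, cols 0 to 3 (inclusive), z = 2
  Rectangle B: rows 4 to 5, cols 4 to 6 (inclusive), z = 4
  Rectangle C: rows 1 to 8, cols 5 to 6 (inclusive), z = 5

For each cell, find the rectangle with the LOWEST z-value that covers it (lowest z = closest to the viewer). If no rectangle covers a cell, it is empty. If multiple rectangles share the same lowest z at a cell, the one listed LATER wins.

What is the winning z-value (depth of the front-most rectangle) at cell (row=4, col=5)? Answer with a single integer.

Answer: 4

Derivation:
Check cell (4,5):
  A: rows 0-7 cols 0-3 -> outside (col miss)
  B: rows 4-5 cols 4-6 z=4 -> covers; best now B (z=4)
  C: rows 1-8 cols 5-6 z=5 -> covers; best now B (z=4)
Winner: B at z=4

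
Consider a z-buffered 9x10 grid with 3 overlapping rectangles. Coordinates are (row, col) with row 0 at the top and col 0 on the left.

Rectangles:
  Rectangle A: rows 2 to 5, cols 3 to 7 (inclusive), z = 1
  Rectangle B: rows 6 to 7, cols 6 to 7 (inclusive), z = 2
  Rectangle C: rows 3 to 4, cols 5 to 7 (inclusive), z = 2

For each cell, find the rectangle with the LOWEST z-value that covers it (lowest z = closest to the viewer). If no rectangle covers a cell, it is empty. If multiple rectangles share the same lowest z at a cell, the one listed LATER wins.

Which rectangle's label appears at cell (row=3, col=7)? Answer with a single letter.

Check cell (3,7):
  A: rows 2-5 cols 3-7 z=1 -> covers; best now A (z=1)
  B: rows 6-7 cols 6-7 -> outside (row miss)
  C: rows 3-4 cols 5-7 z=2 -> covers; best now A (z=1)
Winner: A at z=1

Answer: A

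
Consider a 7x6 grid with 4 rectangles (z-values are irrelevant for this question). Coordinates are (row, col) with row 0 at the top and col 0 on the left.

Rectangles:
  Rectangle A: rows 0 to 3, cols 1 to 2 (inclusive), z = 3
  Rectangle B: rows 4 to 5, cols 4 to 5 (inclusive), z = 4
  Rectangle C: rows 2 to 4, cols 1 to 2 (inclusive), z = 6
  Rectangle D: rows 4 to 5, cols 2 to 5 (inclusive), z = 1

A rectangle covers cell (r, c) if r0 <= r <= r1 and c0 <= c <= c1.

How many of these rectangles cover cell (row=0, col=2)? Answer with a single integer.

Check cell (0,2):
  A: rows 0-3 cols 1-2 -> covers
  B: rows 4-5 cols 4-5 -> outside (row miss)
  C: rows 2-4 cols 1-2 -> outside (row miss)
  D: rows 4-5 cols 2-5 -> outside (row miss)
Count covering = 1

Answer: 1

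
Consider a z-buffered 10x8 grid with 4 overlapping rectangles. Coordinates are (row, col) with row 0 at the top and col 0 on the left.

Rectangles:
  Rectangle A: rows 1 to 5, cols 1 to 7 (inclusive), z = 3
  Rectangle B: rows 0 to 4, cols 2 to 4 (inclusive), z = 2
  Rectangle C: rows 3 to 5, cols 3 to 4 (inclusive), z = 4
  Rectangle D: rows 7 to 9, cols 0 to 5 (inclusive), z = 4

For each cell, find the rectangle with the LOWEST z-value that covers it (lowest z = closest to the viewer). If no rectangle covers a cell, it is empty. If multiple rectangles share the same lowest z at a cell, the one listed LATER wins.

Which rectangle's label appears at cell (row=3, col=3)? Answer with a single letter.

Answer: B

Derivation:
Check cell (3,3):
  A: rows 1-5 cols 1-7 z=3 -> covers; best now A (z=3)
  B: rows 0-4 cols 2-4 z=2 -> covers; best now B (z=2)
  C: rows 3-5 cols 3-4 z=4 -> covers; best now B (z=2)
  D: rows 7-9 cols 0-5 -> outside (row miss)
Winner: B at z=2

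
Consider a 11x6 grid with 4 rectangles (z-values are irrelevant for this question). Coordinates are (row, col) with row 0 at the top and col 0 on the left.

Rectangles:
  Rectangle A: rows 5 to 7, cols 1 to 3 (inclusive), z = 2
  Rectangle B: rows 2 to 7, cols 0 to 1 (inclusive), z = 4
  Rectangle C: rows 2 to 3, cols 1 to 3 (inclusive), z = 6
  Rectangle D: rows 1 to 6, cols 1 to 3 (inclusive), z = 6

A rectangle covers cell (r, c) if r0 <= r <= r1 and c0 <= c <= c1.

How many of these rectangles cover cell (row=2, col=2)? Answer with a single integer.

Answer: 2

Derivation:
Check cell (2,2):
  A: rows 5-7 cols 1-3 -> outside (row miss)
  B: rows 2-7 cols 0-1 -> outside (col miss)
  C: rows 2-3 cols 1-3 -> covers
  D: rows 1-6 cols 1-3 -> covers
Count covering = 2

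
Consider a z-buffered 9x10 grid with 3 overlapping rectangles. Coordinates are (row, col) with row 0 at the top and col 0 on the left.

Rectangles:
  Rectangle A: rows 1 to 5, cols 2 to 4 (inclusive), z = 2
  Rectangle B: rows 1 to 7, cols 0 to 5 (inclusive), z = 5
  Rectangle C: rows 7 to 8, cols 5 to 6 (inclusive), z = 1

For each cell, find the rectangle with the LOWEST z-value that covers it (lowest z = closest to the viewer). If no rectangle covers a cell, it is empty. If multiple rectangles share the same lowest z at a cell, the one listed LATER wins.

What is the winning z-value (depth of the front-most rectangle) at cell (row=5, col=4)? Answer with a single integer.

Check cell (5,4):
  A: rows 1-5 cols 2-4 z=2 -> covers; best now A (z=2)
  B: rows 1-7 cols 0-5 z=5 -> covers; best now A (z=2)
  C: rows 7-8 cols 5-6 -> outside (row miss)
Winner: A at z=2

Answer: 2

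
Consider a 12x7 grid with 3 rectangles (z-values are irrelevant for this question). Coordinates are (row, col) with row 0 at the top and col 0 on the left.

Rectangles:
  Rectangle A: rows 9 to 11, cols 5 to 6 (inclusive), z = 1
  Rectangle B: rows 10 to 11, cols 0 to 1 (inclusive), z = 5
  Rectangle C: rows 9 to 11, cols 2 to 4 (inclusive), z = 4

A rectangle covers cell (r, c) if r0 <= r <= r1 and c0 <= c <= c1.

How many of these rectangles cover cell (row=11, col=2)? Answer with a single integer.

Check cell (11,2):
  A: rows 9-11 cols 5-6 -> outside (col miss)
  B: rows 10-11 cols 0-1 -> outside (col miss)
  C: rows 9-11 cols 2-4 -> covers
Count covering = 1

Answer: 1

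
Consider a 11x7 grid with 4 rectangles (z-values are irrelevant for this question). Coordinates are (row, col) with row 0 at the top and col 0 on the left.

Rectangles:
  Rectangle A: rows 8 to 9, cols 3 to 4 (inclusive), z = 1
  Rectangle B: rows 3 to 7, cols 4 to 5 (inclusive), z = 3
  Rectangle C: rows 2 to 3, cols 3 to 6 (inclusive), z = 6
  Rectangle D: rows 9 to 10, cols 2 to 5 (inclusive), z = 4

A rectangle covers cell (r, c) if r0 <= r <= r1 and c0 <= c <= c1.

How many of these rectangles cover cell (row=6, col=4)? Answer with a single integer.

Answer: 1

Derivation:
Check cell (6,4):
  A: rows 8-9 cols 3-4 -> outside (row miss)
  B: rows 3-7 cols 4-5 -> covers
  C: rows 2-3 cols 3-6 -> outside (row miss)
  D: rows 9-10 cols 2-5 -> outside (row miss)
Count covering = 1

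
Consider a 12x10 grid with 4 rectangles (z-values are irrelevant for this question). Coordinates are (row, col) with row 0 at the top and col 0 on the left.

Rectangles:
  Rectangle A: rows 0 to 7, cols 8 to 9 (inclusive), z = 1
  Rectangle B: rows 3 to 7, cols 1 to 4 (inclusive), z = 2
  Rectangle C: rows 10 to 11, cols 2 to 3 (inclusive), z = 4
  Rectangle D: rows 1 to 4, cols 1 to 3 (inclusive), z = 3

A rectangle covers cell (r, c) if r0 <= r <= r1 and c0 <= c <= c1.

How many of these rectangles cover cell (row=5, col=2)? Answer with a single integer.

Answer: 1

Derivation:
Check cell (5,2):
  A: rows 0-7 cols 8-9 -> outside (col miss)
  B: rows 3-7 cols 1-4 -> covers
  C: rows 10-11 cols 2-3 -> outside (row miss)
  D: rows 1-4 cols 1-3 -> outside (row miss)
Count covering = 1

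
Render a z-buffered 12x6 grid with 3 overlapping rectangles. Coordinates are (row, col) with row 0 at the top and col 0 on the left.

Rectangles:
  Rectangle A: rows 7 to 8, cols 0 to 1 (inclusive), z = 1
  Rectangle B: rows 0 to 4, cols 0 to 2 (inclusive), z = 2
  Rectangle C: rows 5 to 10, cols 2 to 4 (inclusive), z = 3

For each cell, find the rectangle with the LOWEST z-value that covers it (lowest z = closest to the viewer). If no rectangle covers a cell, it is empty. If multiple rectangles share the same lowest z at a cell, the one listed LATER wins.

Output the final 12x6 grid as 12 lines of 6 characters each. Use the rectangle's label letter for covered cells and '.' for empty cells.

BBB...
BBB...
BBB...
BBB...
BBB...
..CCC.
..CCC.
AACCC.
AACCC.
..CCC.
..CCC.
......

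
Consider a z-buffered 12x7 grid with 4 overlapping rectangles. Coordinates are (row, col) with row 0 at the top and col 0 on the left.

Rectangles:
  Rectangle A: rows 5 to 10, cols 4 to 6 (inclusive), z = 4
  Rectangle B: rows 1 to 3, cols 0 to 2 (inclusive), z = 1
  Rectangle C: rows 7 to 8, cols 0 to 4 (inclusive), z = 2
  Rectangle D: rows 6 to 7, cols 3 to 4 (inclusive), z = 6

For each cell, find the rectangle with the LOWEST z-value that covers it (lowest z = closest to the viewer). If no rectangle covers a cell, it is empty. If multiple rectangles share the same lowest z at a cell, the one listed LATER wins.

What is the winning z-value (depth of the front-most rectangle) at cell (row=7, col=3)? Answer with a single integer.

Check cell (7,3):
  A: rows 5-10 cols 4-6 -> outside (col miss)
  B: rows 1-3 cols 0-2 -> outside (row miss)
  C: rows 7-8 cols 0-4 z=2 -> covers; best now C (z=2)
  D: rows 6-7 cols 3-4 z=6 -> covers; best now C (z=2)
Winner: C at z=2

Answer: 2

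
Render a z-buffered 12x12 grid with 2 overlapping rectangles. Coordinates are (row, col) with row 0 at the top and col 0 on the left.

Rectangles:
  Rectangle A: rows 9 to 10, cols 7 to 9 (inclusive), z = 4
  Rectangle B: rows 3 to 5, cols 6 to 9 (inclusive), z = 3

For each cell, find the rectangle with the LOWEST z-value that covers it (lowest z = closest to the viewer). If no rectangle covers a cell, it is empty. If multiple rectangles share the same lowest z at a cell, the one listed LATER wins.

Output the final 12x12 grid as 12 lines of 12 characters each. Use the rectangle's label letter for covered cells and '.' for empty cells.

............
............
............
......BBBB..
......BBBB..
......BBBB..
............
............
............
.......AAA..
.......AAA..
............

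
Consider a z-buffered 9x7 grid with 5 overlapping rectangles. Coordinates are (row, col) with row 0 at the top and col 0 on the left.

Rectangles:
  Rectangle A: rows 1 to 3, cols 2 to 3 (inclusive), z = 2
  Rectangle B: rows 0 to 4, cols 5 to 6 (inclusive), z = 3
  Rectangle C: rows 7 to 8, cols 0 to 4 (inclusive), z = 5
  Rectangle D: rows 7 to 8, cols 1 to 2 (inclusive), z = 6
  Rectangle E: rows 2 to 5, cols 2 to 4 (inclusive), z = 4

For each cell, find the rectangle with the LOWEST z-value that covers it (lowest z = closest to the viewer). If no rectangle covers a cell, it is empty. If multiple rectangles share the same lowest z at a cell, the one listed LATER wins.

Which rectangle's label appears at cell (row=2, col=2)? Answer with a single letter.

Check cell (2,2):
  A: rows 1-3 cols 2-3 z=2 -> covers; best now A (z=2)
  B: rows 0-4 cols 5-6 -> outside (col miss)
  C: rows 7-8 cols 0-4 -> outside (row miss)
  D: rows 7-8 cols 1-2 -> outside (row miss)
  E: rows 2-5 cols 2-4 z=4 -> covers; best now A (z=2)
Winner: A at z=2

Answer: A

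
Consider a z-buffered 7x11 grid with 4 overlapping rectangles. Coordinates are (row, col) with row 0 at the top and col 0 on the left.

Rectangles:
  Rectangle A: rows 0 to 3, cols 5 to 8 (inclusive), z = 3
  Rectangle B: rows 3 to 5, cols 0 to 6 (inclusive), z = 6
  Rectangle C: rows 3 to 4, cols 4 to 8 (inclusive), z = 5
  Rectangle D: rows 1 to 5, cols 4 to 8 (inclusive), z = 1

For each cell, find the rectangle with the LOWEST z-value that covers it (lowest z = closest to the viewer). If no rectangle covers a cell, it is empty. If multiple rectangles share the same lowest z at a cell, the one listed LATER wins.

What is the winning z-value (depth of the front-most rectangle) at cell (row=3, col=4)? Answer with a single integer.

Check cell (3,4):
  A: rows 0-3 cols 5-8 -> outside (col miss)
  B: rows 3-5 cols 0-6 z=6 -> covers; best now B (z=6)
  C: rows 3-4 cols 4-8 z=5 -> covers; best now C (z=5)
  D: rows 1-5 cols 4-8 z=1 -> covers; best now D (z=1)
Winner: D at z=1

Answer: 1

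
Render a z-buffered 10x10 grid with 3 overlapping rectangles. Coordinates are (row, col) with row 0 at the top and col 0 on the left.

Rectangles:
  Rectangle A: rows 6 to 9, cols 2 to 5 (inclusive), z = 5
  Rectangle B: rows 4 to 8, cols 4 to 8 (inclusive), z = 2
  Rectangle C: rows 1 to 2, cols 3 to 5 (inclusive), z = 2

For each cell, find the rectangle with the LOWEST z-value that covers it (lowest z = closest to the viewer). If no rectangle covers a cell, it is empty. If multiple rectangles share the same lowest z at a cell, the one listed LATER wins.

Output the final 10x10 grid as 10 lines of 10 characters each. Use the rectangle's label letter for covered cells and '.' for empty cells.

..........
...CCC....
...CCC....
..........
....BBBBB.
....BBBBB.
..AABBBBB.
..AABBBBB.
..AABBBBB.
..AAAA....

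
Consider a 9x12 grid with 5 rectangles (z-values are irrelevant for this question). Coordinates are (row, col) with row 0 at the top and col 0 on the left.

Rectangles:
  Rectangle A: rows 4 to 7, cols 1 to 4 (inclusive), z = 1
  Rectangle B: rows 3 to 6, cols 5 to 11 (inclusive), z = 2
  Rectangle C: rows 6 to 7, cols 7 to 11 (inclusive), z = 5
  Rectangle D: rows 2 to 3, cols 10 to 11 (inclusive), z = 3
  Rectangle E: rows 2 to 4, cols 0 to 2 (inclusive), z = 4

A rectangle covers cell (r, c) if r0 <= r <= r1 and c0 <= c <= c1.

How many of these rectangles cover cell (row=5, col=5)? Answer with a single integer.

Answer: 1

Derivation:
Check cell (5,5):
  A: rows 4-7 cols 1-4 -> outside (col miss)
  B: rows 3-6 cols 5-11 -> covers
  C: rows 6-7 cols 7-11 -> outside (row miss)
  D: rows 2-3 cols 10-11 -> outside (row miss)
  E: rows 2-4 cols 0-2 -> outside (row miss)
Count covering = 1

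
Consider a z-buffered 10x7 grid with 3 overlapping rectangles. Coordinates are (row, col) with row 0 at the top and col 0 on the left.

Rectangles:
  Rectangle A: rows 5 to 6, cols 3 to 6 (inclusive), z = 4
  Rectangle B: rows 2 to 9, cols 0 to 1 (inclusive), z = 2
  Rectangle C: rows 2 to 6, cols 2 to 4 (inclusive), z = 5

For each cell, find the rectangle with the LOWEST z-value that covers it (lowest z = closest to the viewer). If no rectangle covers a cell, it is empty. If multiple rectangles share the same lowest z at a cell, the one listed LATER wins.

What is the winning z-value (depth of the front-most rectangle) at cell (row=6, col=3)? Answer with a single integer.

Answer: 4

Derivation:
Check cell (6,3):
  A: rows 5-6 cols 3-6 z=4 -> covers; best now A (z=4)
  B: rows 2-9 cols 0-1 -> outside (col miss)
  C: rows 2-6 cols 2-4 z=5 -> covers; best now A (z=4)
Winner: A at z=4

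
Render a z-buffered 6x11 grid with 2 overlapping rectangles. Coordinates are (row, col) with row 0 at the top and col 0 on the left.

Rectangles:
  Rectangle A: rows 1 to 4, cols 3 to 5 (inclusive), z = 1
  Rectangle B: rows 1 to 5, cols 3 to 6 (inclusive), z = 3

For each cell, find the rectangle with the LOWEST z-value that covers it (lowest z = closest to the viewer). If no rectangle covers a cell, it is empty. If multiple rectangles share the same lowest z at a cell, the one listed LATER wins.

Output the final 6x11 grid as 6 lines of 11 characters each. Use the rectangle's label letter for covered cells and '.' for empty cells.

...........
...AAAB....
...AAAB....
...AAAB....
...AAAB....
...BBBB....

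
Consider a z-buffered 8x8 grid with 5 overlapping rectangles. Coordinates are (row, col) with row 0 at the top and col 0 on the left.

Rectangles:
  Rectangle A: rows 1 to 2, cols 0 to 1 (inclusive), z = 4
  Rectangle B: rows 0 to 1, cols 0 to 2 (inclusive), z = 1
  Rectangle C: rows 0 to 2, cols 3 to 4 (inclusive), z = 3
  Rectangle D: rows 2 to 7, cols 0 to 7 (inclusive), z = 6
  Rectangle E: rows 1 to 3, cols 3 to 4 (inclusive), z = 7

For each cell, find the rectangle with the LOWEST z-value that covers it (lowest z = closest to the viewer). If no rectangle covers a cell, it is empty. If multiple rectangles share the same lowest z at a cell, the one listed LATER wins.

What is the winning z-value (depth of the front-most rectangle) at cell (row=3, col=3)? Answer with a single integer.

Check cell (3,3):
  A: rows 1-2 cols 0-1 -> outside (row miss)
  B: rows 0-1 cols 0-2 -> outside (row miss)
  C: rows 0-2 cols 3-4 -> outside (row miss)
  D: rows 2-7 cols 0-7 z=6 -> covers; best now D (z=6)
  E: rows 1-3 cols 3-4 z=7 -> covers; best now D (z=6)
Winner: D at z=6

Answer: 6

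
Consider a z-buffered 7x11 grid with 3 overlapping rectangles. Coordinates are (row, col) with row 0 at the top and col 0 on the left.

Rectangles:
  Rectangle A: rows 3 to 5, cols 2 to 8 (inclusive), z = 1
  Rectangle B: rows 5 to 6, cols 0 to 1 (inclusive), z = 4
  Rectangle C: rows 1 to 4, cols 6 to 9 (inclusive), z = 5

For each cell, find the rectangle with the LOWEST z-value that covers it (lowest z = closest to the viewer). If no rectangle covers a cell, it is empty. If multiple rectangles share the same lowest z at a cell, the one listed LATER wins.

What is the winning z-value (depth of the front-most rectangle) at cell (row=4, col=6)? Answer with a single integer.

Check cell (4,6):
  A: rows 3-5 cols 2-8 z=1 -> covers; best now A (z=1)
  B: rows 5-6 cols 0-1 -> outside (row miss)
  C: rows 1-4 cols 6-9 z=5 -> covers; best now A (z=1)
Winner: A at z=1

Answer: 1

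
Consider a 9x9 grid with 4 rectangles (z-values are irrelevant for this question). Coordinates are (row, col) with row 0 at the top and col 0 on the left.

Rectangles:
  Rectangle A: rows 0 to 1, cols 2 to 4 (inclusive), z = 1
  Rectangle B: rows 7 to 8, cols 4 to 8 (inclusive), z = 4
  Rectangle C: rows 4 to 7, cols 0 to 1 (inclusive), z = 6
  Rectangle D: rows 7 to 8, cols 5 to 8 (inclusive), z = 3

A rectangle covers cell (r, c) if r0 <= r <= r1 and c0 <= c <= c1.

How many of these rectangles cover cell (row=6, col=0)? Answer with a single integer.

Check cell (6,0):
  A: rows 0-1 cols 2-4 -> outside (row miss)
  B: rows 7-8 cols 4-8 -> outside (row miss)
  C: rows 4-7 cols 0-1 -> covers
  D: rows 7-8 cols 5-8 -> outside (row miss)
Count covering = 1

Answer: 1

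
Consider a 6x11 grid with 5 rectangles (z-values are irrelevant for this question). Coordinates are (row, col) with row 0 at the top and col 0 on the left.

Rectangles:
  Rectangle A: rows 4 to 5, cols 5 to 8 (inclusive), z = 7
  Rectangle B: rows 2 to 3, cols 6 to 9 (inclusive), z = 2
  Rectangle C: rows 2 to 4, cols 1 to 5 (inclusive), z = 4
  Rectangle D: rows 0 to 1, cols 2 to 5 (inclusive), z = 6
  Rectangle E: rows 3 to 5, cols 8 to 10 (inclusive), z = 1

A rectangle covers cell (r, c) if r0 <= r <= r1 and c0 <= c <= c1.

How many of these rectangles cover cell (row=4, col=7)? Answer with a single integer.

Answer: 1

Derivation:
Check cell (4,7):
  A: rows 4-5 cols 5-8 -> covers
  B: rows 2-3 cols 6-9 -> outside (row miss)
  C: rows 2-4 cols 1-5 -> outside (col miss)
  D: rows 0-1 cols 2-5 -> outside (row miss)
  E: rows 3-5 cols 8-10 -> outside (col miss)
Count covering = 1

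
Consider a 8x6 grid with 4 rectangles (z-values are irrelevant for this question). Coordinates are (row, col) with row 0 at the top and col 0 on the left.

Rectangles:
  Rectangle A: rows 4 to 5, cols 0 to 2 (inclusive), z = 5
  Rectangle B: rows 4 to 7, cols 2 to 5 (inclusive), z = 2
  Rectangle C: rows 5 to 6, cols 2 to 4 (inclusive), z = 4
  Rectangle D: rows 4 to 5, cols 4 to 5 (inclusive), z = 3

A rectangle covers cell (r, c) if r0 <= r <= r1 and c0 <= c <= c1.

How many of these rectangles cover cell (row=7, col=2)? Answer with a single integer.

Answer: 1

Derivation:
Check cell (7,2):
  A: rows 4-5 cols 0-2 -> outside (row miss)
  B: rows 4-7 cols 2-5 -> covers
  C: rows 5-6 cols 2-4 -> outside (row miss)
  D: rows 4-5 cols 4-5 -> outside (row miss)
Count covering = 1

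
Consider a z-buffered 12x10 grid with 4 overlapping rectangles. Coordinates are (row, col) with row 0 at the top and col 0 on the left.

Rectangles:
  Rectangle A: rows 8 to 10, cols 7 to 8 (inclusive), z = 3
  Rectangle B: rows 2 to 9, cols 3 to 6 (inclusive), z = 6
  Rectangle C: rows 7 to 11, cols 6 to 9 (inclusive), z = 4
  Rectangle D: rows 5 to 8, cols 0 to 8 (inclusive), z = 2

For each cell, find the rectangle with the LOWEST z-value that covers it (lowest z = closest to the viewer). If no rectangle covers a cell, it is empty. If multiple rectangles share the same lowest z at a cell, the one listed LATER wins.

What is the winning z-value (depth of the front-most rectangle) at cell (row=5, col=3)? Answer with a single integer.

Check cell (5,3):
  A: rows 8-10 cols 7-8 -> outside (row miss)
  B: rows 2-9 cols 3-6 z=6 -> covers; best now B (z=6)
  C: rows 7-11 cols 6-9 -> outside (row miss)
  D: rows 5-8 cols 0-8 z=2 -> covers; best now D (z=2)
Winner: D at z=2

Answer: 2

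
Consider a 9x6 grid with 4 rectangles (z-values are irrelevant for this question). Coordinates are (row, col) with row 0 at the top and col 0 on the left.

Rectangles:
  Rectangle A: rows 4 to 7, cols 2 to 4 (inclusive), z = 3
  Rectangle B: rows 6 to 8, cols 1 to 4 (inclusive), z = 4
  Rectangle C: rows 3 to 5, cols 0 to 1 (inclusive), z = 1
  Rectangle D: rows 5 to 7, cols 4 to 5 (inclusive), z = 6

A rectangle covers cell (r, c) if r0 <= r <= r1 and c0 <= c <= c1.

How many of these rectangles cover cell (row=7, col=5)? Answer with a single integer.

Answer: 1

Derivation:
Check cell (7,5):
  A: rows 4-7 cols 2-4 -> outside (col miss)
  B: rows 6-8 cols 1-4 -> outside (col miss)
  C: rows 3-5 cols 0-1 -> outside (row miss)
  D: rows 5-7 cols 4-5 -> covers
Count covering = 1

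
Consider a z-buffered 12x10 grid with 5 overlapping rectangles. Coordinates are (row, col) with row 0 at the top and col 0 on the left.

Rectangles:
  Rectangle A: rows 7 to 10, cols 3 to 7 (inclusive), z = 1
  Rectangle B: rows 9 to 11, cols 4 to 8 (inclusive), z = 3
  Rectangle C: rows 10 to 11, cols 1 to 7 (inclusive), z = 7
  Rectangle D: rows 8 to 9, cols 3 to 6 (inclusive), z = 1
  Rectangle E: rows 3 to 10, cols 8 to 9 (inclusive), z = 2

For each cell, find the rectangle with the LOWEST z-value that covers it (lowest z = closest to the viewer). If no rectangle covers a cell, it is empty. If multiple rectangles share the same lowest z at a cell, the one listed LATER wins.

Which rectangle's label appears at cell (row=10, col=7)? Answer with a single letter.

Check cell (10,7):
  A: rows 7-10 cols 3-7 z=1 -> covers; best now A (z=1)
  B: rows 9-11 cols 4-8 z=3 -> covers; best now A (z=1)
  C: rows 10-11 cols 1-7 z=7 -> covers; best now A (z=1)
  D: rows 8-9 cols 3-6 -> outside (row miss)
  E: rows 3-10 cols 8-9 -> outside (col miss)
Winner: A at z=1

Answer: A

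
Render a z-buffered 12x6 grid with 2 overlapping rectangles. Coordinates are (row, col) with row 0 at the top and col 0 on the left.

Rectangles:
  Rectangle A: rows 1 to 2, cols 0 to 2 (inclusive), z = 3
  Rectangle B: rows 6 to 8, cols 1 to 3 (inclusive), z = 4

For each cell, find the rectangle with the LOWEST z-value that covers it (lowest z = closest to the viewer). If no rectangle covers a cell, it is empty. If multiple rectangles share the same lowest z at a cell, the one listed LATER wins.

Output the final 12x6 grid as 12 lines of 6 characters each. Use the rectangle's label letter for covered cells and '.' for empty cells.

......
AAA...
AAA...
......
......
......
.BBB..
.BBB..
.BBB..
......
......
......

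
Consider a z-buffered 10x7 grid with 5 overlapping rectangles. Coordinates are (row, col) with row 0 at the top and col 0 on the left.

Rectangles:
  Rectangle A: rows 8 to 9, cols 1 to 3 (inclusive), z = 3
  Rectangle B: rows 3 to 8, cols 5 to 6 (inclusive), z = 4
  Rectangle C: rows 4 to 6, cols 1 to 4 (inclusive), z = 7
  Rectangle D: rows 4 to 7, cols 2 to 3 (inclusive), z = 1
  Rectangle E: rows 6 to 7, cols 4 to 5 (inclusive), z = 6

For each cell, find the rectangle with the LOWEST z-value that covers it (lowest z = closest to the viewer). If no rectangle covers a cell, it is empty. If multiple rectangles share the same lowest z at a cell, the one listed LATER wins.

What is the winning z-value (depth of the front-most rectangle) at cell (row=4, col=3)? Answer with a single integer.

Answer: 1

Derivation:
Check cell (4,3):
  A: rows 8-9 cols 1-3 -> outside (row miss)
  B: rows 3-8 cols 5-6 -> outside (col miss)
  C: rows 4-6 cols 1-4 z=7 -> covers; best now C (z=7)
  D: rows 4-7 cols 2-3 z=1 -> covers; best now D (z=1)
  E: rows 6-7 cols 4-5 -> outside (row miss)
Winner: D at z=1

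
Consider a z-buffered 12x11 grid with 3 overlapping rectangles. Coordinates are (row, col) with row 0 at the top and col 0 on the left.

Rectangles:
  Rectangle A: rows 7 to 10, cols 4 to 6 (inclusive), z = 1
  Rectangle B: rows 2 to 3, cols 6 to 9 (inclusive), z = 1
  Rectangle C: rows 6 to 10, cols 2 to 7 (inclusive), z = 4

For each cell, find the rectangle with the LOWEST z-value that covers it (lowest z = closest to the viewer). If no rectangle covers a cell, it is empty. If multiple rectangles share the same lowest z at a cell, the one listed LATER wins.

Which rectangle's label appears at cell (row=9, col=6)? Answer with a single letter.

Answer: A

Derivation:
Check cell (9,6):
  A: rows 7-10 cols 4-6 z=1 -> covers; best now A (z=1)
  B: rows 2-3 cols 6-9 -> outside (row miss)
  C: rows 6-10 cols 2-7 z=4 -> covers; best now A (z=1)
Winner: A at z=1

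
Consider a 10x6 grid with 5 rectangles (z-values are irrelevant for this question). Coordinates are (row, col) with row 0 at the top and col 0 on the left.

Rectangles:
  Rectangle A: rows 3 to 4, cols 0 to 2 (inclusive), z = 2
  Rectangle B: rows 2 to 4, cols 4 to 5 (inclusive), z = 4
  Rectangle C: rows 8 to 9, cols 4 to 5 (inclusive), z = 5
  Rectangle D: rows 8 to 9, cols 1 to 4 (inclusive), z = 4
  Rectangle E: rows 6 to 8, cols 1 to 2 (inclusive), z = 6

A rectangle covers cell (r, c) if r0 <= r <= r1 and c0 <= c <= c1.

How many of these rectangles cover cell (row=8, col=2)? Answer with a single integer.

Answer: 2

Derivation:
Check cell (8,2):
  A: rows 3-4 cols 0-2 -> outside (row miss)
  B: rows 2-4 cols 4-5 -> outside (row miss)
  C: rows 8-9 cols 4-5 -> outside (col miss)
  D: rows 8-9 cols 1-4 -> covers
  E: rows 6-8 cols 1-2 -> covers
Count covering = 2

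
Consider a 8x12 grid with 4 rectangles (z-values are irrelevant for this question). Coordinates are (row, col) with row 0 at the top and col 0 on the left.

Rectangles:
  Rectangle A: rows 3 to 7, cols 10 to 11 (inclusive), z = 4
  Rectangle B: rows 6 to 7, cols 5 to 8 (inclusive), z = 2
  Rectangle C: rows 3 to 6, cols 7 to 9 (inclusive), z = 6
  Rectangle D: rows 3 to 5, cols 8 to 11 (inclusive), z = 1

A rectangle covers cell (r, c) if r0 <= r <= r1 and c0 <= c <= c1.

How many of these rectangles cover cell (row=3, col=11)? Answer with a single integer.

Check cell (3,11):
  A: rows 3-7 cols 10-11 -> covers
  B: rows 6-7 cols 5-8 -> outside (row miss)
  C: rows 3-6 cols 7-9 -> outside (col miss)
  D: rows 3-5 cols 8-11 -> covers
Count covering = 2

Answer: 2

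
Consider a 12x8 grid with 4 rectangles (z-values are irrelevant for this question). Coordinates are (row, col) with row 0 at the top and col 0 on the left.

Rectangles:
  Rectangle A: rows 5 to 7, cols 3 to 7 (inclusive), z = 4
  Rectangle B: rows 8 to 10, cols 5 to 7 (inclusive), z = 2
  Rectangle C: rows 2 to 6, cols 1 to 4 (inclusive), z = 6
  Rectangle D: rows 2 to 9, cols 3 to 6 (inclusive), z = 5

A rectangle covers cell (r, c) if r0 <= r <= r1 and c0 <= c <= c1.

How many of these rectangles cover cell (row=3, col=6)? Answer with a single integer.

Answer: 1

Derivation:
Check cell (3,6):
  A: rows 5-7 cols 3-7 -> outside (row miss)
  B: rows 8-10 cols 5-7 -> outside (row miss)
  C: rows 2-6 cols 1-4 -> outside (col miss)
  D: rows 2-9 cols 3-6 -> covers
Count covering = 1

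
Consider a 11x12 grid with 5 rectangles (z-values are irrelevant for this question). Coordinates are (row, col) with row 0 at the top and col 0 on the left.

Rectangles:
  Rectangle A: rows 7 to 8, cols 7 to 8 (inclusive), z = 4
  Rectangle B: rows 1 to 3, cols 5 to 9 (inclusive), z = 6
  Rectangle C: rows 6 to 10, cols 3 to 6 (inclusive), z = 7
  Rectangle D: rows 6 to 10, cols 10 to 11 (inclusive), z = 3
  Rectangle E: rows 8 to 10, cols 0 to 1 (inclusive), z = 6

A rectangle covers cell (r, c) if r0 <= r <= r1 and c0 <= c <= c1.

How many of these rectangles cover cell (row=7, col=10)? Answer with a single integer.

Answer: 1

Derivation:
Check cell (7,10):
  A: rows 7-8 cols 7-8 -> outside (col miss)
  B: rows 1-3 cols 5-9 -> outside (row miss)
  C: rows 6-10 cols 3-6 -> outside (col miss)
  D: rows 6-10 cols 10-11 -> covers
  E: rows 8-10 cols 0-1 -> outside (row miss)
Count covering = 1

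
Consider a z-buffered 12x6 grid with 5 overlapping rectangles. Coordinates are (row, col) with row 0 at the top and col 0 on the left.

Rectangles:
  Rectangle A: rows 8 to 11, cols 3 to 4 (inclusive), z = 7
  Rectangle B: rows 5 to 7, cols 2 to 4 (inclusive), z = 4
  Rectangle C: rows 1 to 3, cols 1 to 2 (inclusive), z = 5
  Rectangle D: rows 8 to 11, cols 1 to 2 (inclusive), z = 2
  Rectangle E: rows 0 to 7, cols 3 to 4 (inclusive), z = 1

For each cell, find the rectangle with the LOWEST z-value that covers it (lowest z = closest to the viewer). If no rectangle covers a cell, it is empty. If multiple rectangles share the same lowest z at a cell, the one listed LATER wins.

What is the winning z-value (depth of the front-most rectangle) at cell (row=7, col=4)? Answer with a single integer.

Answer: 1

Derivation:
Check cell (7,4):
  A: rows 8-11 cols 3-4 -> outside (row miss)
  B: rows 5-7 cols 2-4 z=4 -> covers; best now B (z=4)
  C: rows 1-3 cols 1-2 -> outside (row miss)
  D: rows 8-11 cols 1-2 -> outside (row miss)
  E: rows 0-7 cols 3-4 z=1 -> covers; best now E (z=1)
Winner: E at z=1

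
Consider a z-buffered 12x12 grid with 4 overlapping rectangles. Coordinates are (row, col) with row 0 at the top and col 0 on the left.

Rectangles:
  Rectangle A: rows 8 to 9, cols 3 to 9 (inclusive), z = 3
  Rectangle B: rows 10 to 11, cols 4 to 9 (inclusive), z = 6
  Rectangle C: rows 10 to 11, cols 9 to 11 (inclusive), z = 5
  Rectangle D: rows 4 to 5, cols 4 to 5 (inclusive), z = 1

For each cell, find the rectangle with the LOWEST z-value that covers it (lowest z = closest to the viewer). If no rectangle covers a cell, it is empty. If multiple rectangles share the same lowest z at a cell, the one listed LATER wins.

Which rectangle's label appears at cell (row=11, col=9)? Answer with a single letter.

Check cell (11,9):
  A: rows 8-9 cols 3-9 -> outside (row miss)
  B: rows 10-11 cols 4-9 z=6 -> covers; best now B (z=6)
  C: rows 10-11 cols 9-11 z=5 -> covers; best now C (z=5)
  D: rows 4-5 cols 4-5 -> outside (row miss)
Winner: C at z=5

Answer: C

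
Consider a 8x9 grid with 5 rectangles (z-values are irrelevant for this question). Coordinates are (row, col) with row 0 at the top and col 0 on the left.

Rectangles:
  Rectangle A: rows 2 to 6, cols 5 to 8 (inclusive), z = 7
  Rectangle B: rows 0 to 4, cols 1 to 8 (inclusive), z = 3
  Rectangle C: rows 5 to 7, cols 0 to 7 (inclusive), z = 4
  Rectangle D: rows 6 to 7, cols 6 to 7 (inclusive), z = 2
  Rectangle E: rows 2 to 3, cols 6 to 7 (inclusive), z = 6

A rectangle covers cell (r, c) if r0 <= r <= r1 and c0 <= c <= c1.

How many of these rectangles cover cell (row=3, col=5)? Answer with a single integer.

Check cell (3,5):
  A: rows 2-6 cols 5-8 -> covers
  B: rows 0-4 cols 1-8 -> covers
  C: rows 5-7 cols 0-7 -> outside (row miss)
  D: rows 6-7 cols 6-7 -> outside (row miss)
  E: rows 2-3 cols 6-7 -> outside (col miss)
Count covering = 2

Answer: 2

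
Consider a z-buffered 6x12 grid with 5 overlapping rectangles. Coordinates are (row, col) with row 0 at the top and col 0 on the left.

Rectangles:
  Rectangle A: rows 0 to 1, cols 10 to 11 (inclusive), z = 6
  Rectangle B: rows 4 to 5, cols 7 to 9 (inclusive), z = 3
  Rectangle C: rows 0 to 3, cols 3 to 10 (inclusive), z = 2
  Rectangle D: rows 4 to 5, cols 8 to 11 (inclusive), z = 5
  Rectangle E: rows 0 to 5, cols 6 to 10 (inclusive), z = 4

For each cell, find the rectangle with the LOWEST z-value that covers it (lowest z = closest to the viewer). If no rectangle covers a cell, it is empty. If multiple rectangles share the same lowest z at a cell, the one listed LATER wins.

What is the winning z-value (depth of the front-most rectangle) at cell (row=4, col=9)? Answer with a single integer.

Check cell (4,9):
  A: rows 0-1 cols 10-11 -> outside (row miss)
  B: rows 4-5 cols 7-9 z=3 -> covers; best now B (z=3)
  C: rows 0-3 cols 3-10 -> outside (row miss)
  D: rows 4-5 cols 8-11 z=5 -> covers; best now B (z=3)
  E: rows 0-5 cols 6-10 z=4 -> covers; best now B (z=3)
Winner: B at z=3

Answer: 3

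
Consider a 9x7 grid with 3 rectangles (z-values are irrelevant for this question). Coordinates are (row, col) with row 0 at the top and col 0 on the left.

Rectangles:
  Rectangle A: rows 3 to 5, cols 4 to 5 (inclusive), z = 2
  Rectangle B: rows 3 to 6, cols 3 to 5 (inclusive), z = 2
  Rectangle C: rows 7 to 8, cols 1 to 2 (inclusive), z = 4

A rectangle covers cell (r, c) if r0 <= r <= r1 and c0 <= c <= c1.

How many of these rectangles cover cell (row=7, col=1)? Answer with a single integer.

Check cell (7,1):
  A: rows 3-5 cols 4-5 -> outside (row miss)
  B: rows 3-6 cols 3-5 -> outside (row miss)
  C: rows 7-8 cols 1-2 -> covers
Count covering = 1

Answer: 1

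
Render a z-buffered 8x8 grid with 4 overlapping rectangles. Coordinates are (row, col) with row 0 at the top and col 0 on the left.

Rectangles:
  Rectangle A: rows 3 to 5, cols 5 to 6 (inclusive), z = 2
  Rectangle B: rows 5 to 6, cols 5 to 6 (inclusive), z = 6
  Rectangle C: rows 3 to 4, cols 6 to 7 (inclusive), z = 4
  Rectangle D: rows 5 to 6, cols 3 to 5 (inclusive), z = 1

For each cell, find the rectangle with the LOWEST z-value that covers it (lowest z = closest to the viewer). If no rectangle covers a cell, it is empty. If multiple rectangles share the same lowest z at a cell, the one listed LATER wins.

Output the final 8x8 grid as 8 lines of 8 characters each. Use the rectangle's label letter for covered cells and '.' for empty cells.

........
........
........
.....AAC
.....AAC
...DDDA.
...DDDB.
........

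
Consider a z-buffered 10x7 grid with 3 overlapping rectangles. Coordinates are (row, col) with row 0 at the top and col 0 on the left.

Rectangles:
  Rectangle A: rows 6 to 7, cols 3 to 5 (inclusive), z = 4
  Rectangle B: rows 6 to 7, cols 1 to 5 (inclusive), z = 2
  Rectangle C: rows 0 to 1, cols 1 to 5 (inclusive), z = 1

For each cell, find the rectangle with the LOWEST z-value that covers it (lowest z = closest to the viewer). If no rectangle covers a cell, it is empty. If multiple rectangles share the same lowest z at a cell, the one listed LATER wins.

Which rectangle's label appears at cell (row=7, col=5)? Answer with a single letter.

Check cell (7,5):
  A: rows 6-7 cols 3-5 z=4 -> covers; best now A (z=4)
  B: rows 6-7 cols 1-5 z=2 -> covers; best now B (z=2)
  C: rows 0-1 cols 1-5 -> outside (row miss)
Winner: B at z=2

Answer: B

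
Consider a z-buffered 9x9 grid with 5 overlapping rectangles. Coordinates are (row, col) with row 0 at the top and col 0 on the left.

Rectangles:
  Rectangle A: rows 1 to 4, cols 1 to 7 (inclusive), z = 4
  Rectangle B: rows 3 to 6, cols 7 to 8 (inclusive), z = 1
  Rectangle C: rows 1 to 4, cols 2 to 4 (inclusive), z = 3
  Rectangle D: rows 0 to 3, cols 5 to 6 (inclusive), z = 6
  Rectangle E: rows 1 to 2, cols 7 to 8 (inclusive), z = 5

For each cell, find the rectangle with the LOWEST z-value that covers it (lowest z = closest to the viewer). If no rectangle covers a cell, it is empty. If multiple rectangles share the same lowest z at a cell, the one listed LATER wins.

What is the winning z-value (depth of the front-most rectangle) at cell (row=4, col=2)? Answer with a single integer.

Answer: 3

Derivation:
Check cell (4,2):
  A: rows 1-4 cols 1-7 z=4 -> covers; best now A (z=4)
  B: rows 3-6 cols 7-8 -> outside (col miss)
  C: rows 1-4 cols 2-4 z=3 -> covers; best now C (z=3)
  D: rows 0-3 cols 5-6 -> outside (row miss)
  E: rows 1-2 cols 7-8 -> outside (row miss)
Winner: C at z=3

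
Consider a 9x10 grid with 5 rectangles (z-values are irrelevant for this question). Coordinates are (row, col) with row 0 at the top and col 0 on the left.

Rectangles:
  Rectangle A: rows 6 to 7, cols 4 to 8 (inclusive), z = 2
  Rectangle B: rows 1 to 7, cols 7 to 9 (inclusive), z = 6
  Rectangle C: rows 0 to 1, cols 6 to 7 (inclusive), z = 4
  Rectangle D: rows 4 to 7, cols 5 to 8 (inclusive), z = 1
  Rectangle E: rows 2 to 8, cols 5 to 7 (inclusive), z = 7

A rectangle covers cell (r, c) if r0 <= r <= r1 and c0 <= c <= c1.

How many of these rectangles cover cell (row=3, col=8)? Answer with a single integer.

Check cell (3,8):
  A: rows 6-7 cols 4-8 -> outside (row miss)
  B: rows 1-7 cols 7-9 -> covers
  C: rows 0-1 cols 6-7 -> outside (row miss)
  D: rows 4-7 cols 5-8 -> outside (row miss)
  E: rows 2-8 cols 5-7 -> outside (col miss)
Count covering = 1

Answer: 1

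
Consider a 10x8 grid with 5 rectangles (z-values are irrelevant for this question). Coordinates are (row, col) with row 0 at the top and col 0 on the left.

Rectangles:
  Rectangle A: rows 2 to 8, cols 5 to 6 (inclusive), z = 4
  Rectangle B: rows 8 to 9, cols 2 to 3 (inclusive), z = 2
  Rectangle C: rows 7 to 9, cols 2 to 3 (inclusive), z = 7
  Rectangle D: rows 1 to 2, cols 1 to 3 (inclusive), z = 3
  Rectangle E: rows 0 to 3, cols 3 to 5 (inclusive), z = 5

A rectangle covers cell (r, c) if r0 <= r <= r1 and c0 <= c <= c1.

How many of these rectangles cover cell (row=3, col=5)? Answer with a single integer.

Check cell (3,5):
  A: rows 2-8 cols 5-6 -> covers
  B: rows 8-9 cols 2-3 -> outside (row miss)
  C: rows 7-9 cols 2-3 -> outside (row miss)
  D: rows 1-2 cols 1-3 -> outside (row miss)
  E: rows 0-3 cols 3-5 -> covers
Count covering = 2

Answer: 2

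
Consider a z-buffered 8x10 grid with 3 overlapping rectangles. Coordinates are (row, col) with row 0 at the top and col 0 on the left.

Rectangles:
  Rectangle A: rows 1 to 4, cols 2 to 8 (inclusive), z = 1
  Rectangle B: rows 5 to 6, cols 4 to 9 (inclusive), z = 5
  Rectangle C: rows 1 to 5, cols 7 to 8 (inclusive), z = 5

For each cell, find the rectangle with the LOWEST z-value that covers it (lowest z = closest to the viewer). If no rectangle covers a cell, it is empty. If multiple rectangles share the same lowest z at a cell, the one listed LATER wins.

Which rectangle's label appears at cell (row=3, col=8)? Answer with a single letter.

Check cell (3,8):
  A: rows 1-4 cols 2-8 z=1 -> covers; best now A (z=1)
  B: rows 5-6 cols 4-9 -> outside (row miss)
  C: rows 1-5 cols 7-8 z=5 -> covers; best now A (z=1)
Winner: A at z=1

Answer: A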